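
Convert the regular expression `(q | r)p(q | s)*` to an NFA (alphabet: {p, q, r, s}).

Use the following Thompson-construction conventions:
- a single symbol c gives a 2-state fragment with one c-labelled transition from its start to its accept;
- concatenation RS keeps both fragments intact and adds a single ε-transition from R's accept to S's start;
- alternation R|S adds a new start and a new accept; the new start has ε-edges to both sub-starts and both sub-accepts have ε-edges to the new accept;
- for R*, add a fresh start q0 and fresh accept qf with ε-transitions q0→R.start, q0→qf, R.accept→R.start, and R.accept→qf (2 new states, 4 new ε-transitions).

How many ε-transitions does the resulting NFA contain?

14

Building bottom-up:
Each of the 5 symbol leaves contributes 0 ε-transitions.
  q | r — 4 ε-transitions
  q | s — 4 ε-transitions
  (q | s)* — 8 ε-transitions
  (q | r)p(q | s)* — 14 ε-transitions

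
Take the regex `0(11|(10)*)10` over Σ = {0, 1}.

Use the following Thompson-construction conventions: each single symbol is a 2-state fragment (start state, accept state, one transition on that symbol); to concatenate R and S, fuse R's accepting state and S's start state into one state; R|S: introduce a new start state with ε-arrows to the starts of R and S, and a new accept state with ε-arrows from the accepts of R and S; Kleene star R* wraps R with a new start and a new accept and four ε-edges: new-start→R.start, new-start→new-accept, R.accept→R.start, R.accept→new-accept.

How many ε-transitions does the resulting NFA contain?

8

Per subexpression:
Each of the 7 symbol leaves contributes 0 ε-transitions.
  11 : 0 ε-transitions
  10 : 0 ε-transitions
  (10)* : 4 ε-transitions
  11|(10)* : 8 ε-transitions
  0(11|(10)*)10 : 8 ε-transitions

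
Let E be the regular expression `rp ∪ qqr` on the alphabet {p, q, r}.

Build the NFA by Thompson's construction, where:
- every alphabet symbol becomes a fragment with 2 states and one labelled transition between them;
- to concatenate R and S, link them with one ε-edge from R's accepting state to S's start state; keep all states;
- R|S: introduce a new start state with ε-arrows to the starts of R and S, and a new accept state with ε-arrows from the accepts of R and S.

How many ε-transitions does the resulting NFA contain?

7

Recursing over subexpressions:
Each of the 5 symbol leaves contributes 0 ε-transitions.
  rp = 1 ε-transition
  qqr = 2 ε-transitions
  rp ∪ qqr = 7 ε-transitions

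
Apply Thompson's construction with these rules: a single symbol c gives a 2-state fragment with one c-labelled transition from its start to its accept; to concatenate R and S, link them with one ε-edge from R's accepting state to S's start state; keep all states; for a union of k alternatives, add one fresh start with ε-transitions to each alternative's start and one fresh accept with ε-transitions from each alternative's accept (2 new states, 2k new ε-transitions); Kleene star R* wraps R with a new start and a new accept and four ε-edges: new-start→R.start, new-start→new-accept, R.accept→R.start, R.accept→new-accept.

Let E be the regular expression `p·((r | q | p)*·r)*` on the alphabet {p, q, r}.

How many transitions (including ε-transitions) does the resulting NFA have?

21

Recursing over subexpressions:
Each of the 5 symbol leaves contributes 1 transition (1 symbol, 0 ε).
  r | q | p → 9 transitions (3 symbol, 6 ε)
  (r | q | p)* → 13 transitions (3 symbol, 10 ε)
  (r | q | p)*·r → 15 transitions (4 symbol, 11 ε)
  ((r | q | p)*·r)* → 19 transitions (4 symbol, 15 ε)
  p·((r | q | p)*·r)* → 21 transitions (5 symbol, 16 ε)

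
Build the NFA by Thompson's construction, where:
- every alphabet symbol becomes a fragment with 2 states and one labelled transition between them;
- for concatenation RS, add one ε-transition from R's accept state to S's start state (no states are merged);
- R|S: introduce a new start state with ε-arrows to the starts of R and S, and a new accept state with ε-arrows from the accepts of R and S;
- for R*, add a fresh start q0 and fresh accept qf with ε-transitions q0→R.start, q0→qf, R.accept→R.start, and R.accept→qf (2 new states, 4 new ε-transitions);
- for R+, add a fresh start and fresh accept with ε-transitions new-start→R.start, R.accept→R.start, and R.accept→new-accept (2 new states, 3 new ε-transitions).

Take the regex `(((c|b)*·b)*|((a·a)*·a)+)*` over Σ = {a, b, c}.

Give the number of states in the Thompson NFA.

Recursing over subexpressions:
Each of the 6 symbol leaves contributes a 2-state fragment.
  c|b : 6 states
  (c|b)* : 8 states
  (c|b)*·b : 10 states
  ((c|b)*·b)* : 12 states
  a·a : 4 states
  (a·a)* : 6 states
  (a·a)*·a : 8 states
  ((a·a)*·a)+ : 10 states
  ((c|b)*·b)*|((a·a)*·a)+ : 24 states
  (((c|b)*·b)*|((a·a)*·a)+)* : 26 states

26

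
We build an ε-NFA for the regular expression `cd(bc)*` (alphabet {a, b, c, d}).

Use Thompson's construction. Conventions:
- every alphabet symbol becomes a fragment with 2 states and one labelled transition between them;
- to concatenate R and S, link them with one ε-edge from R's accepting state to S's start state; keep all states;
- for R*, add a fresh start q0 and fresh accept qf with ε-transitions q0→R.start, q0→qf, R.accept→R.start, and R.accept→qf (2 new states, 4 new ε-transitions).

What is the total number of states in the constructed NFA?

10

Bottom-up over the parse tree:
Each of the 4 symbol leaves contributes a 2-state fragment.
  bc → 4 states
  (bc)* → 6 states
  cd(bc)* → 10 states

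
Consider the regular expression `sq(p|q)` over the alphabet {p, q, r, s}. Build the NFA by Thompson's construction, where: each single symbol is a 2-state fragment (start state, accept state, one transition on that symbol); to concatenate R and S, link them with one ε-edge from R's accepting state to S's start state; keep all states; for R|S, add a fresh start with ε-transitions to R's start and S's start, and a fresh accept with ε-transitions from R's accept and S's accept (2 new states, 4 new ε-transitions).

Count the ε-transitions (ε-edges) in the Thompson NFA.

Per subexpression:
Each of the 4 symbol leaves contributes 0 ε-transitions.
  p|q : 4 ε-transitions
  sq(p|q) : 6 ε-transitions

6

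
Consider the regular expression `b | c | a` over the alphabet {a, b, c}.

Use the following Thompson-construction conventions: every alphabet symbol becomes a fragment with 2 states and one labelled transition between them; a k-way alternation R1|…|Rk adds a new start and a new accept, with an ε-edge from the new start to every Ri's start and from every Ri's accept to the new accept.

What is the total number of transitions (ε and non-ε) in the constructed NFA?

9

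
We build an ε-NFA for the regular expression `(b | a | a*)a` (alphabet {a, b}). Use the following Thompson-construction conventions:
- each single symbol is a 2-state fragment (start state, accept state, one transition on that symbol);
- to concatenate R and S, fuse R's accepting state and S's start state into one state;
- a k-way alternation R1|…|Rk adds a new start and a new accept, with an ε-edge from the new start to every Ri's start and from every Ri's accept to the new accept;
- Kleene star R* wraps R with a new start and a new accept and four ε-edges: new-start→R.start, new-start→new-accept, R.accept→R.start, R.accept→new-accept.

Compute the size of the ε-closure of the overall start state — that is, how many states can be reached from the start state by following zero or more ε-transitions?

7

Work bottom-up. For each fragment F, track |ε-closure(F.start)| and whether F's accept lies in that closure (i.e. whether F accepts ε). A single-symbol fragment has closure size 1 and does not accept ε.
  a* — new start has ε-edges to the inner start and to the new accept, so |ε-closure| = 2 + 1 = 3
  b | a | a* — |ε-closure| = 1 (new start) + (1 + 1 + 3) + 1 (new accept, since some branch ε-reaches its own accept) = 7
  (b | a | a*)a — |ε-closure| = 7 + (1−1) = 7 (closure spills across the concat boundary because the left factor accepts ε)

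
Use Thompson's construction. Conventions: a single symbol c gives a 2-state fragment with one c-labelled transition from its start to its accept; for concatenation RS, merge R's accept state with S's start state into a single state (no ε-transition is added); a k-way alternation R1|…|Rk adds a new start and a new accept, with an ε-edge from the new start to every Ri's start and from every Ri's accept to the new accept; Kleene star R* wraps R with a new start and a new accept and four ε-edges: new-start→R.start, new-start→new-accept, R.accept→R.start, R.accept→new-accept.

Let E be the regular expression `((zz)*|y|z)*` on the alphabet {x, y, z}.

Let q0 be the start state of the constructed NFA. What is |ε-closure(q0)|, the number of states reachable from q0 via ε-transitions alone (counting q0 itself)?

9

Let C(F) = |ε-closure(F.start)| within fragment F, and note whether F accepts ε. Symbol fragments have C = 1 and do not accept ε. Then:
  zz → C equals the left operand's closure size = 1 (its accept is not ε-reachable, so the closure stops there)
  (zz)* → C = 1 (new start) + 1 (body) + 1 (new accept) = 3
  (zz)*|y|z → new start ε-reaches every alternative's start; at least one alternative accepts ε, so the union's new accept is reached too: C = 1 + 3 + 1 + 1 + 1 = 7
  ((zz)*|y|z)* → the star's fresh start ε-reaches both the body's start and the fresh accept: C = 2 + 7 = 9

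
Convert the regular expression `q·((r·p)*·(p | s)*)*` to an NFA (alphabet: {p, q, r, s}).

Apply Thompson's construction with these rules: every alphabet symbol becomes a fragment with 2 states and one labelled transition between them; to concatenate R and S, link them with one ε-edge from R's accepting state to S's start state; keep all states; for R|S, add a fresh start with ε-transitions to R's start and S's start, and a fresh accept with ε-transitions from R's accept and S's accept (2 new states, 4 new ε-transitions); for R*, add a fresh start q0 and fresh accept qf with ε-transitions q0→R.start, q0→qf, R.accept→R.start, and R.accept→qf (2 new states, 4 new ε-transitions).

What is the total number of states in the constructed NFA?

18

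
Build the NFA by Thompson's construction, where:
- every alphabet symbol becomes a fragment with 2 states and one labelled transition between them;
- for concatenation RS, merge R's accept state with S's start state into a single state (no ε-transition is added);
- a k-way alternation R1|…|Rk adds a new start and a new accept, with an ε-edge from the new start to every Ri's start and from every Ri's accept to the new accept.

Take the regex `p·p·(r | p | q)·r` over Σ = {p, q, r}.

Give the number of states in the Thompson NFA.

Building bottom-up:
Each of the 6 symbol leaves contributes a 2-state fragment.
  r | p | q — 8 states
  p·p·(r | p | q)·r — 11 states

11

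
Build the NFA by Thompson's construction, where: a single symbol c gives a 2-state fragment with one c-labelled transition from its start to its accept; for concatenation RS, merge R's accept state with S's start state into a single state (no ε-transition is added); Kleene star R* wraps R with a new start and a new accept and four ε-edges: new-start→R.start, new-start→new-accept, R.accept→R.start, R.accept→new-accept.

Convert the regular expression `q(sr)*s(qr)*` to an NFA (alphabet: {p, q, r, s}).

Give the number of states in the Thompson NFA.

Bottom-up over the parse tree:
Each of the 6 symbol leaves contributes a 2-state fragment.
  sr : 3 states
  (sr)* : 5 states
  qr : 3 states
  (qr)* : 5 states
  q(sr)*s(qr)* : 11 states

11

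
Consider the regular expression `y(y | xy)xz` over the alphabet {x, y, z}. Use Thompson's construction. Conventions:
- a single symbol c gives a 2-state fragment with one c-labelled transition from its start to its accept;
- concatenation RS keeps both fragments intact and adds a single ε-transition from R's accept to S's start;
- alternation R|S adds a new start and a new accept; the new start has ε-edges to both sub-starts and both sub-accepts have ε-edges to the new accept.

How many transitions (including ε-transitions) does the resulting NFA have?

By structural recursion:
Each of the 6 symbol leaves contributes 1 transition (1 symbol, 0 ε).
  xy — 3 transitions (2 symbol, 1 ε)
  y | xy — 8 transitions (3 symbol, 5 ε)
  y(y | xy)xz — 14 transitions (6 symbol, 8 ε)

14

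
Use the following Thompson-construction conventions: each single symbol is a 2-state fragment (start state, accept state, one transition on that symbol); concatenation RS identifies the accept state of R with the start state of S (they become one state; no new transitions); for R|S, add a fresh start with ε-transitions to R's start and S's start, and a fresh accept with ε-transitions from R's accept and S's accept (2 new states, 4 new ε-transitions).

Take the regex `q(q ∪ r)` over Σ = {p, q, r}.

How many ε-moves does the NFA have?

4

Per subexpression:
Each of the 3 symbol leaves contributes 0 ε-transitions.
  q ∪ r = 4 ε-transitions
  q(q ∪ r) = 4 ε-transitions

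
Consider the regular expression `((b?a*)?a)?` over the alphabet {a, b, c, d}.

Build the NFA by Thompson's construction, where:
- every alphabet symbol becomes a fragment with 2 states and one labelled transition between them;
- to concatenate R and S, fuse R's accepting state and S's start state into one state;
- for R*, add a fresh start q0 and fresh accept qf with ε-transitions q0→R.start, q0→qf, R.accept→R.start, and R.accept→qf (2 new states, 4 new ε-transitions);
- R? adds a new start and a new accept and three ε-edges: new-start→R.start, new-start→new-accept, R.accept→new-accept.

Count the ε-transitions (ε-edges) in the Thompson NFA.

13

Bottom-up over the parse tree:
Each of the 3 symbol leaves contributes 0 ε-transitions.
  b? = 3 ε-transitions
  a* = 4 ε-transitions
  b?a* = 7 ε-transitions
  (b?a*)? = 10 ε-transitions
  (b?a*)?a = 10 ε-transitions
  ((b?a*)?a)? = 13 ε-transitions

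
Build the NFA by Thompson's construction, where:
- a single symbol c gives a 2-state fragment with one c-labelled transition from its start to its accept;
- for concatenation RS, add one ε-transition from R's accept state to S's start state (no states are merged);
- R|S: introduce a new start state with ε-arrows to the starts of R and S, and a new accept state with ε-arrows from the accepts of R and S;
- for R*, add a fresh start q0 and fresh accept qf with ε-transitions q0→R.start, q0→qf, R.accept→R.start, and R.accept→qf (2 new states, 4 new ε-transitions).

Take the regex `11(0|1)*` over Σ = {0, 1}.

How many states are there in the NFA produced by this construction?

12

Recursing over subexpressions:
Each of the 4 symbol leaves contributes a 2-state fragment.
  0|1 — 6 states
  (0|1)* — 8 states
  11(0|1)* — 12 states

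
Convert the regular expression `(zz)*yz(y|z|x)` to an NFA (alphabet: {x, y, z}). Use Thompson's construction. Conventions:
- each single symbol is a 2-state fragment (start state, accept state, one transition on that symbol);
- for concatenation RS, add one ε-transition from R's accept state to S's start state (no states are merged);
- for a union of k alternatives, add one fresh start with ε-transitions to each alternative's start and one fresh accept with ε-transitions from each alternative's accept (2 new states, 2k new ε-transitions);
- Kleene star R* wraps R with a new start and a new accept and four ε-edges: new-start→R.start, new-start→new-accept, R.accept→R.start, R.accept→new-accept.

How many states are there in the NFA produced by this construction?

Building bottom-up:
Each of the 7 symbol leaves contributes a 2-state fragment.
  zz — 4 states
  (zz)* — 6 states
  y|z|x — 8 states
  (zz)*yz(y|z|x) — 18 states

18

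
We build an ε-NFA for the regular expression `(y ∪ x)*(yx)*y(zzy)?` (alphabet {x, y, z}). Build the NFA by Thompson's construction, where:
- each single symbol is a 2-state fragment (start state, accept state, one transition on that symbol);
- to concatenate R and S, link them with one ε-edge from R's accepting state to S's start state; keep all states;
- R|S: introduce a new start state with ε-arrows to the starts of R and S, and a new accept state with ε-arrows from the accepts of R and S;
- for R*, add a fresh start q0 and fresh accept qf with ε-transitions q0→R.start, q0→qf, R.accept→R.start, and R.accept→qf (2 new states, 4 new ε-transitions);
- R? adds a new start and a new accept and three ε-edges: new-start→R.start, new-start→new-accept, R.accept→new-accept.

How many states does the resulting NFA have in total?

24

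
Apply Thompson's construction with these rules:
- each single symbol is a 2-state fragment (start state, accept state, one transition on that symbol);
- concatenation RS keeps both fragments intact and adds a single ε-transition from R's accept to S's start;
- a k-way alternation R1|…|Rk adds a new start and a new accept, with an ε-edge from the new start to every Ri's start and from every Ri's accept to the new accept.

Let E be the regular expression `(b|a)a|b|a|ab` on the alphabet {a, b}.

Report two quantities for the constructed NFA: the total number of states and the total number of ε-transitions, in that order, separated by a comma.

18, 14

Per subexpression:
Each of the 7 symbol leaves contributes 2 states and 0 ε-transitions.
  b|a : 6 states, 4 ε-transitions
  (b|a)a : 8 states, 5 ε-transitions
  ab : 4 states, 1 ε-transition
  (b|a)a|b|a|ab : 18 states, 14 ε-transitions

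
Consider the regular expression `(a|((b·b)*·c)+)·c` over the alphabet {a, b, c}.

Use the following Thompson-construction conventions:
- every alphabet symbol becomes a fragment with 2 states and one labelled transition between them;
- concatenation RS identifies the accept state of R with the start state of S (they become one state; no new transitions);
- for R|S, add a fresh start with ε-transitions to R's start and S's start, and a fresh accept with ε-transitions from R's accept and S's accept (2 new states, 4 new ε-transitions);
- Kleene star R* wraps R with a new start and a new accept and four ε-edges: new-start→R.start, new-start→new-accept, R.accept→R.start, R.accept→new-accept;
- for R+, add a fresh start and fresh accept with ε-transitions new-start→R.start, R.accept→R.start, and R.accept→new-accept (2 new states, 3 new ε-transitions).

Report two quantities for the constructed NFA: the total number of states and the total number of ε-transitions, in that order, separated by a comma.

13, 11

Recursing over subexpressions:
Each of the 5 symbol leaves contributes 2 states and 0 ε-transitions.
  b·b → 3 states, 0 ε-transitions
  (b·b)* → 5 states, 4 ε-transitions
  (b·b)*·c → 6 states, 4 ε-transitions
  ((b·b)*·c)+ → 8 states, 7 ε-transitions
  a|((b·b)*·c)+ → 12 states, 11 ε-transitions
  (a|((b·b)*·c)+)·c → 13 states, 11 ε-transitions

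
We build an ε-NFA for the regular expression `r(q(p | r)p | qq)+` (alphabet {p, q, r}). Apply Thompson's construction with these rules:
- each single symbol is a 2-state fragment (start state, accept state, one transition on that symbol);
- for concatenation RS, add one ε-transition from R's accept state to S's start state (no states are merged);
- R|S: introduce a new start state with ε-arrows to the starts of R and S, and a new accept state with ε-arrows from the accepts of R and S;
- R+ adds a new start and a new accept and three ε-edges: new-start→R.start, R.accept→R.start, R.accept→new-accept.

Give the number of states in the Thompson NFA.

Per subexpression:
Each of the 7 symbol leaves contributes a 2-state fragment.
  p | r → 6 states
  q(p | r)p → 10 states
  qq → 4 states
  q(p | r)p | qq → 16 states
  (q(p | r)p | qq)+ → 18 states
  r(q(p | r)p | qq)+ → 20 states

20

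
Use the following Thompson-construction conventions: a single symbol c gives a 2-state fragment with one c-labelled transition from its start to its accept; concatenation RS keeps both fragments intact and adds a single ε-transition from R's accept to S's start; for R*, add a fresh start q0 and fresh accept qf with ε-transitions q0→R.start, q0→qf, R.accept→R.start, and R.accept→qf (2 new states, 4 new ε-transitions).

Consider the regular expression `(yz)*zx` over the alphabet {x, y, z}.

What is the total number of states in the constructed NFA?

10

By structural recursion:
Each of the 4 symbol leaves contributes a 2-state fragment.
  yz : 4 states
  (yz)* : 6 states
  (yz)*zx : 10 states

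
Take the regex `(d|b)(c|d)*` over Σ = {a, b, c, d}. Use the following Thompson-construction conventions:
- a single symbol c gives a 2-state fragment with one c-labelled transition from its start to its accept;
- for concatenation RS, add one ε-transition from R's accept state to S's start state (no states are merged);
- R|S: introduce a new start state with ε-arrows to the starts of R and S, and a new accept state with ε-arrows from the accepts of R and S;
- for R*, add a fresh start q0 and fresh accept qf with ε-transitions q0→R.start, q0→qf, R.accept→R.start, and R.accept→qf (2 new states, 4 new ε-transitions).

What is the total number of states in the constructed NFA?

By structural recursion:
Each of the 4 symbol leaves contributes a 2-state fragment.
  d|b → 6 states
  c|d → 6 states
  (c|d)* → 8 states
  (d|b)(c|d)* → 14 states

14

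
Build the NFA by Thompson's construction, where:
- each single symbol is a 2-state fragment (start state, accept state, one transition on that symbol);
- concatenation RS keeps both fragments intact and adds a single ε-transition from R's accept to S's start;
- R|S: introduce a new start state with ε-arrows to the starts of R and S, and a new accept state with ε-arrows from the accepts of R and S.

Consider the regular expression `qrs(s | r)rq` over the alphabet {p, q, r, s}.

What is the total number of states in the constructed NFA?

Building bottom-up:
Each of the 7 symbol leaves contributes a 2-state fragment.
  s | r : 6 states
  qrs(s | r)rq : 16 states

16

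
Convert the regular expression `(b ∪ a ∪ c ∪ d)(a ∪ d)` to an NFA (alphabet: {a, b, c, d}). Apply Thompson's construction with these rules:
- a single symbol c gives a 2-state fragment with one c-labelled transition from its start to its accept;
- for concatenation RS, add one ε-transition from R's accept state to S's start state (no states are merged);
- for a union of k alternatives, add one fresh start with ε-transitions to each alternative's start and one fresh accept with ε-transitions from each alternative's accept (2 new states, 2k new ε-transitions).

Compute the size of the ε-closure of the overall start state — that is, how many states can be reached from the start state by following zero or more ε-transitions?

Work bottom-up. For each fragment F, track |ε-closure(F.start)| and whether F's accept lies in that closure (i.e. whether F accepts ε). A single-symbol fragment has closure size 1 and does not accept ε.
  b ∪ a ∪ c ∪ d : |ε-closure| = 1 + 1 + 1 + 1 + 1 = 5 (the new accept is not ε-reachable since no branch accepts ε)
  a ∪ d : new start ε-reaches every alternative's start; none of them accept ε, so the new accept is not reached: |ε-closure| = 1 + 1 + 1 = 3
  (b ∪ a ∪ c ∪ d)(a ∪ d) : |ε-closure| equals the left operand's closure size = 5 (its accept is not ε-reachable, so the closure stops there)

5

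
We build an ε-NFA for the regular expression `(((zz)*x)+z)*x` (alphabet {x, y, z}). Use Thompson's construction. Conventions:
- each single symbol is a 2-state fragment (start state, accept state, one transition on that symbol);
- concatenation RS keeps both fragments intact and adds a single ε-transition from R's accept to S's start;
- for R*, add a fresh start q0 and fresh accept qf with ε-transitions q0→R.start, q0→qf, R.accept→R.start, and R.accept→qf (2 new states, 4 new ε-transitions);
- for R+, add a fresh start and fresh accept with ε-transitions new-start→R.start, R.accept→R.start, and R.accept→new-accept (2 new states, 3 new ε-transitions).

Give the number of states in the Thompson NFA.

16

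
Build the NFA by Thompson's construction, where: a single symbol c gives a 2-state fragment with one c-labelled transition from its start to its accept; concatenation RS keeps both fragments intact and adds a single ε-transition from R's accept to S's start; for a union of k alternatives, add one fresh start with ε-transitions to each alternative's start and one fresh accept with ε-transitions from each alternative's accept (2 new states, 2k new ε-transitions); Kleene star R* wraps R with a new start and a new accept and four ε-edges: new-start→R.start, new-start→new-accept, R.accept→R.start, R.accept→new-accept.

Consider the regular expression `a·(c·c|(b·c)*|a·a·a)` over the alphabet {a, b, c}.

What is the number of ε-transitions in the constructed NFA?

Bottom-up over the parse tree:
Each of the 8 symbol leaves contributes 0 ε-transitions.
  c·c — 1 ε-transition
  b·c — 1 ε-transition
  (b·c)* — 5 ε-transitions
  a·a·a — 2 ε-transitions
  c·c|(b·c)*|a·a·a — 14 ε-transitions
  a·(c·c|(b·c)*|a·a·a) — 15 ε-transitions

15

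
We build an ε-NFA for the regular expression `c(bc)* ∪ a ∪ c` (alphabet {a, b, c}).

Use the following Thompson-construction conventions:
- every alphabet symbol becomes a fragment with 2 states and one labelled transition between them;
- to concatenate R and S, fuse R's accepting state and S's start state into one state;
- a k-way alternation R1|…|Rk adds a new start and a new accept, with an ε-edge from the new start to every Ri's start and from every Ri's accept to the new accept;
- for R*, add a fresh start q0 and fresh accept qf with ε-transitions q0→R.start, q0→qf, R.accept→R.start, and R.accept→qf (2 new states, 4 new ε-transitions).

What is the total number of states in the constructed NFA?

12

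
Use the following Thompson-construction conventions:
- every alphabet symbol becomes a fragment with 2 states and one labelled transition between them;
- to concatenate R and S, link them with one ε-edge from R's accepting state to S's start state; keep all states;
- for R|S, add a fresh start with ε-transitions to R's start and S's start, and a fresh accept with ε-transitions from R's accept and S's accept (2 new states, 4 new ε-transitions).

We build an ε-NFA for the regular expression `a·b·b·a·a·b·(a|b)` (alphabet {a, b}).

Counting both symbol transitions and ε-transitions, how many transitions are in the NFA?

18

Building bottom-up:
Each of the 8 symbol leaves contributes 1 transition (1 symbol, 0 ε).
  a|b : 6 transitions (2 symbol, 4 ε)
  a·b·b·a·a·b·(a|b) : 18 transitions (8 symbol, 10 ε)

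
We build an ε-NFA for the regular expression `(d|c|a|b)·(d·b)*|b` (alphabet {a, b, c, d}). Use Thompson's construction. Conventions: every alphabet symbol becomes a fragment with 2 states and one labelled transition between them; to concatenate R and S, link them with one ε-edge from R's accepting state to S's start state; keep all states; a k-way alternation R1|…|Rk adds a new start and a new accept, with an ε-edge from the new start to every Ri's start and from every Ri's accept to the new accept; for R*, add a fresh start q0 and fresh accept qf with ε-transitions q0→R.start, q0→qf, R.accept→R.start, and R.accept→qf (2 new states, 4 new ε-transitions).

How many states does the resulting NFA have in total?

20

By structural recursion:
Each of the 7 symbol leaves contributes a 2-state fragment.
  d|c|a|b = 10 states
  d·b = 4 states
  (d·b)* = 6 states
  (d|c|a|b)·(d·b)* = 16 states
  (d|c|a|b)·(d·b)*|b = 20 states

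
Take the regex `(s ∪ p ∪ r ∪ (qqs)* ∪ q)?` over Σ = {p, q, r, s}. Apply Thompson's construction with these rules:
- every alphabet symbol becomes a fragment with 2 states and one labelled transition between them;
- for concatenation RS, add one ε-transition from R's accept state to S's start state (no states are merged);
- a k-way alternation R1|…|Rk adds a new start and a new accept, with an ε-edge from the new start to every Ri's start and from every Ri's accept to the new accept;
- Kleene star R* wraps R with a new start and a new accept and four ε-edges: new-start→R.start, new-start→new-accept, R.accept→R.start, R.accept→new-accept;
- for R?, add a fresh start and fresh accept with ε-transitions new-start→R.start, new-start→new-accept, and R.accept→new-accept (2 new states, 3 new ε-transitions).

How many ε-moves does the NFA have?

19

Per subexpression:
Each of the 7 symbol leaves contributes 0 ε-transitions.
  qqs — 2 ε-transitions
  (qqs)* — 6 ε-transitions
  s ∪ p ∪ r ∪ (qqs)* ∪ q — 16 ε-transitions
  (s ∪ p ∪ r ∪ (qqs)* ∪ q)? — 19 ε-transitions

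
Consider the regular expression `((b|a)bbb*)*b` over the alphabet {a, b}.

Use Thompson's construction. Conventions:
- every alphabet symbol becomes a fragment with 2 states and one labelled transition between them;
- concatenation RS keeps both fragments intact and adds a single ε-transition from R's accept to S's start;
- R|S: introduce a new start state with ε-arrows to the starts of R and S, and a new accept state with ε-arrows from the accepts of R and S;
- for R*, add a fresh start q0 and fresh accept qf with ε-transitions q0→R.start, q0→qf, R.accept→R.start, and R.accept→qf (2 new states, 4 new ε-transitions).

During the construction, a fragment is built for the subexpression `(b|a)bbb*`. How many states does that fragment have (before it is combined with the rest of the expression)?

Fragment for `(b|a)bbb*`:
Each of the 5 symbol leaves contributes a 2-state fragment.
  b|a → 6 states
  b* → 4 states
  (b|a)bbb* → 14 states

14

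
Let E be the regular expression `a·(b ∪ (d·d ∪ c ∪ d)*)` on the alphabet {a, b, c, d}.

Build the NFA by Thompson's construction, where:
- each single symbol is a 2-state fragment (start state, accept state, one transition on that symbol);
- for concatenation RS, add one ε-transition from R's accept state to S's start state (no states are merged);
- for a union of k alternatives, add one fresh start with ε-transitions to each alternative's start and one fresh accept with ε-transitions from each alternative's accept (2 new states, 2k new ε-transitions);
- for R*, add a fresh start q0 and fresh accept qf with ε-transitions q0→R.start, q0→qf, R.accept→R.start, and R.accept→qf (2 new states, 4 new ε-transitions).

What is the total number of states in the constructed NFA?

Building bottom-up:
Each of the 6 symbol leaves contributes a 2-state fragment.
  d·d — 4 states
  d·d ∪ c ∪ d — 10 states
  (d·d ∪ c ∪ d)* — 12 states
  b ∪ (d·d ∪ c ∪ d)* — 16 states
  a·(b ∪ (d·d ∪ c ∪ d)*) — 18 states

18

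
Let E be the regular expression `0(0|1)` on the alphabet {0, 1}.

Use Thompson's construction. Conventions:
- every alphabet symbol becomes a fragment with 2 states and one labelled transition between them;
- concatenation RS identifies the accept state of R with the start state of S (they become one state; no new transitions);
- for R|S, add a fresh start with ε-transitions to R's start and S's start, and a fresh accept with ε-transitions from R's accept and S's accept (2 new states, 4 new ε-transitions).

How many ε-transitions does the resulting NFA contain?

4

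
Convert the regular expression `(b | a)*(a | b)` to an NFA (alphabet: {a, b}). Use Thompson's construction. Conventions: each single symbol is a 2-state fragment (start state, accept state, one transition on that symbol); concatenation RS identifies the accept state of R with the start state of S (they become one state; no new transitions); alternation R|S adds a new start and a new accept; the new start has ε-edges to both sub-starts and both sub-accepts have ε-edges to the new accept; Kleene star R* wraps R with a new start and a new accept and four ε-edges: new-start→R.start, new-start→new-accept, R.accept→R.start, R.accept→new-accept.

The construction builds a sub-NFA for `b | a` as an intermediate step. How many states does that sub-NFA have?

6

Fragment for `b | a`:
Each of the 2 symbol leaves contributes a 2-state fragment.
  b | a → 6 states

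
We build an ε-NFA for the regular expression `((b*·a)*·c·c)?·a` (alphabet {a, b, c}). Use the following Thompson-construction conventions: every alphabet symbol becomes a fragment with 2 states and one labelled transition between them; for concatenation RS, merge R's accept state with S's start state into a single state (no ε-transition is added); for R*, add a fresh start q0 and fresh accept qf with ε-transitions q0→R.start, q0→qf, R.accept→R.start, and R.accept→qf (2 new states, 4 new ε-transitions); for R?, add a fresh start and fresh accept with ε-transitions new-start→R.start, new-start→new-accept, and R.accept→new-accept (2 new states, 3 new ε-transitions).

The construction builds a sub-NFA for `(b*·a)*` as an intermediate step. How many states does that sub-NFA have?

7

Fragment for `(b*·a)*`:
Each of the 2 symbol leaves contributes a 2-state fragment.
  b* → 4 states
  b*·a → 5 states
  (b*·a)* → 7 states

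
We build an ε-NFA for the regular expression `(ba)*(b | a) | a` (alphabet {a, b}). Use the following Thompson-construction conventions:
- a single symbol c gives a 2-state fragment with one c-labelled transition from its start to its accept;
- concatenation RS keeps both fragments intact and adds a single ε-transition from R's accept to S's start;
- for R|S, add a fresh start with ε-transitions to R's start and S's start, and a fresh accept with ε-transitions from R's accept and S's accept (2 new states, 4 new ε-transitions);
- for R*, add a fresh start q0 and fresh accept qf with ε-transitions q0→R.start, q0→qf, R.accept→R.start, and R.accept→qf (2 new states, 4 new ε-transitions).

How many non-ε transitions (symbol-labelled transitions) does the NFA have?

5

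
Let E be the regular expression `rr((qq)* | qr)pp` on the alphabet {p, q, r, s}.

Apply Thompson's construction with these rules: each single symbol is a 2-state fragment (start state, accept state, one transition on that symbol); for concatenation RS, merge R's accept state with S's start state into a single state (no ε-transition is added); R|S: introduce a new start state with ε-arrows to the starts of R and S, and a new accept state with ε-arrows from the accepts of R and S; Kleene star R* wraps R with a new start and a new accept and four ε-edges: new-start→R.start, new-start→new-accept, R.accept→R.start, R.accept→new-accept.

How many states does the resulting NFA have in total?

Building bottom-up:
Each of the 8 symbol leaves contributes a 2-state fragment.
  qq : 3 states
  (qq)* : 5 states
  qr : 3 states
  (qq)* | qr : 10 states
  rr((qq)* | qr)pp : 14 states

14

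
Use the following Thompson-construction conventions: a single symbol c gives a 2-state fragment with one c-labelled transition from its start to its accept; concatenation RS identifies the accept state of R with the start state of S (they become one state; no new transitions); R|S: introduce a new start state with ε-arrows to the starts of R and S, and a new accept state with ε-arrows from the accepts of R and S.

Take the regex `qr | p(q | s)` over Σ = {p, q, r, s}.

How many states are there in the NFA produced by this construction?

Recursing over subexpressions:
Each of the 5 symbol leaves contributes a 2-state fragment.
  qr : 3 states
  q | s : 6 states
  p(q | s) : 7 states
  qr | p(q | s) : 12 states

12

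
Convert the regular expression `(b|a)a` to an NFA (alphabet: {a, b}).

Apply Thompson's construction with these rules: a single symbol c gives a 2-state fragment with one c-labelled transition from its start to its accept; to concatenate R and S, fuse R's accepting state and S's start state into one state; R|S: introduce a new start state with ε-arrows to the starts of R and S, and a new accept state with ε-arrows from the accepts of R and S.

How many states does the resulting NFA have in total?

Bottom-up over the parse tree:
Each of the 3 symbol leaves contributes a 2-state fragment.
  b|a = 6 states
  (b|a)a = 7 states

7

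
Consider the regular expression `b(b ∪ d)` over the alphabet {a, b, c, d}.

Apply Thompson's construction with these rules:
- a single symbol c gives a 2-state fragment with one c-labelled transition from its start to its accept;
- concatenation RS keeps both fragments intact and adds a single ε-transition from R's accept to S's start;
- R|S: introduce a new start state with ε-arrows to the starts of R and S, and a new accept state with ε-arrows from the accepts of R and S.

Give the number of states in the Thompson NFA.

Building bottom-up:
Each of the 3 symbol leaves contributes a 2-state fragment.
  b ∪ d = 6 states
  b(b ∪ d) = 8 states

8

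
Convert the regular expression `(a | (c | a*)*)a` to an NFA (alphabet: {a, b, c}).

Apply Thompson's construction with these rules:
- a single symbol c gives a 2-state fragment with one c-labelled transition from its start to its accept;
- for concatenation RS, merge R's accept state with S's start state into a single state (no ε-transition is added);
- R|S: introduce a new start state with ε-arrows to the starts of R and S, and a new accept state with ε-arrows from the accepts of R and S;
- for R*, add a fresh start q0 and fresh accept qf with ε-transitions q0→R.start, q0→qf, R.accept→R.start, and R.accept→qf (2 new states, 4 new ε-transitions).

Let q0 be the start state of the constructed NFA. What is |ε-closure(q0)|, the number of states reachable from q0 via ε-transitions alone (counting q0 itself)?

Let C(F) = |ε-closure(F.start)| within fragment F, and note whether F accepts ε. Symbol fragments have C = 1 and do not accept ε. Then:
  a* → C = 1 (new start) + 1 (body) + 1 (new accept) = 3
  c | a* → new start ε-reaches every alternative's start; at least one alternative accepts ε, so the union's new accept is reached too: C = 1 + 1 + 3 + 1 = 6
  (c | a*)* → the star's fresh start ε-reaches both the body's start and the fresh accept: C = 2 + 6 = 8
  a | (c | a*)* → new start ε-reaches every alternative's start; at least one alternative accepts ε, so the union's new accept is reached too: C = 1 + 1 + 8 + 1 = 11
  (a | (c | a*)*)a → C = 11 + (1−1) = 11 (closure spills across the concat boundary because the left factor accepts ε)

11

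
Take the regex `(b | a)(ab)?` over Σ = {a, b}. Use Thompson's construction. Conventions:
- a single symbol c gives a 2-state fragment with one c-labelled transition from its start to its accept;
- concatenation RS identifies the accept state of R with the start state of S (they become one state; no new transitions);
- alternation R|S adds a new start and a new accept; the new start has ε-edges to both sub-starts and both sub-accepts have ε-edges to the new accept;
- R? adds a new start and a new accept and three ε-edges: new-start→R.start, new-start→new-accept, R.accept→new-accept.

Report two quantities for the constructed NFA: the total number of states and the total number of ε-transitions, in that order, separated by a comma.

Building bottom-up:
Each of the 4 symbol leaves contributes 2 states and 0 ε-transitions.
  b | a — 6 states, 4 ε-transitions
  ab — 3 states, 0 ε-transitions
  (ab)? — 5 states, 3 ε-transitions
  (b | a)(ab)? — 10 states, 7 ε-transitions

10, 7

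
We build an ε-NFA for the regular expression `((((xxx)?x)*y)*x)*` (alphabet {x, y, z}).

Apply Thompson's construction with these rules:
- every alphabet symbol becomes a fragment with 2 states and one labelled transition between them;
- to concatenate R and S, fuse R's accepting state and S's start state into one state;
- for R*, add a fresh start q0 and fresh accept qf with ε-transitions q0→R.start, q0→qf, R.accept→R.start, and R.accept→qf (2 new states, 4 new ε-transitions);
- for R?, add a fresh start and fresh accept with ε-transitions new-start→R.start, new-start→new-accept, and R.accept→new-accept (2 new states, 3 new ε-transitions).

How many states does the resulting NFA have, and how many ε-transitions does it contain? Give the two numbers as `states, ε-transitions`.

15, 15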